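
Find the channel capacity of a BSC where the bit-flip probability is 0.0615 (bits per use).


H(p) = -p*log2(p) - (1-p)*log2(1-p) = -0.0615*log2(0.0615) - 0.9385*log2(0.9385) = 0.247431 + 0.085940 = 0.3334. C = 1 - H(p) = 1 - 0.3334 = 0.6666

0.6666 bits


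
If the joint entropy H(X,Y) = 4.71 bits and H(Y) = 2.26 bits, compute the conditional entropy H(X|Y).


H(X|Y) = H(X,Y) - H(Y) = 4.71 - 2.26 = 2.45

2.45 bits


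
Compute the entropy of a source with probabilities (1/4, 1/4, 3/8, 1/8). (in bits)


H = -sum(p_i * log2(p_i)). Terms: -(1/4)*log2(1/4) = 0.500000; -(1/4)*log2(1/4) = 0.500000; -(3/8)*log2(3/8) = 0.530639; -(1/8)*log2(1/8) = 0.375000. H = 0.500000 + 0.500000 + 0.530639 + 0.375000 = 1.9056

1.9056 bits


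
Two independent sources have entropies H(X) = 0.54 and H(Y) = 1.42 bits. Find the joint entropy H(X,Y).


For independent variables, H(X,Y) = H(X) + H(Y) = 0.54 + 1.42 = 1.96

1.96 bits


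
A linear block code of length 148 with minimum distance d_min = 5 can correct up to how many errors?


Correction capability = floor((d-1)/2) = floor((5-1)/2) = 2

2 errors


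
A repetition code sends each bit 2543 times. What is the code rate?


Rate = k/n = 1/2543

1/2543


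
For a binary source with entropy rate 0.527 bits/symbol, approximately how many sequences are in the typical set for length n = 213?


log2|A_typical| = nH = 213 * 0.527 = 112.251, so |A_typical| ~ 2^112.251 = 6.179e+33

6.179e+33


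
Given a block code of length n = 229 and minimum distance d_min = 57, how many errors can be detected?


Detection capability = d_min - 1 = 57 - 1 = 56

56 errors


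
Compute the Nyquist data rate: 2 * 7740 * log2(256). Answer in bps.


Rate = 2 * B * log2(M) = 2 * 7740 * 8.0 = 123840.0

123840.0 bps


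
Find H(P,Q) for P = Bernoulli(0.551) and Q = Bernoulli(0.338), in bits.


H(P,Q) = -p*log2(q) - (1-p)*log2(1-q). -0.551*log2(0.338) = 0.862263; -0.449*log2(0.662) = 0.267198. H(P,Q) = 0.862263 + 0.267198 = 1.1295

1.1295 bits


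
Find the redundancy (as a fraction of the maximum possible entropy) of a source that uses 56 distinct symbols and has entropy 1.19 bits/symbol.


H_max = log2(K) = log2(56) = 5.8074 bits/symbol. Redundancy = 1 - H/H_max = 1 - 1.19/5.8074 = 1 - 0.2049 = 0.7951

0.7951


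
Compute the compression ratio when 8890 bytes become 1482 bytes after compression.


Ratio = original / compressed = 8890 / 1482 = 5.9987

5.9987


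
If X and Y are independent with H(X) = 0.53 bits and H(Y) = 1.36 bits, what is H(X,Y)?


For independent variables, H(X,Y) = H(X) + H(Y) = 0.53 + 1.36 = 1.89

1.89 bits


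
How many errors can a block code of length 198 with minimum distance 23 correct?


Correction capability = floor((d-1)/2) = floor((23-1)/2) = 11

11 errors


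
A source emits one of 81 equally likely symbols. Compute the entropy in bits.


H = log2(n) = log2(81) = 6.3399

6.3399 bits


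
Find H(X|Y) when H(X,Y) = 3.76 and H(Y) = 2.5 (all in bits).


H(X|Y) = H(X,Y) - H(Y) = 3.76 - 2.5 = 1.26

1.26 bits


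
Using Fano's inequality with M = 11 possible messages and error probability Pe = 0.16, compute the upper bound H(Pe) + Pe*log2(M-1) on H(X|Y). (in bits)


H(Pe) = -Pe*log2(Pe) - (1-Pe)*log2(1-Pe) = -0.16*log2(0.16) - 0.84*log2(0.84) = 0.423017 + 0.211293 = 0.6343. Pe*log2(M-1) = 0.16*log2(10) = 0.531508. Bound = H(Pe) + Pe*log2(M-1) = 0.423017 + 0.211293 + 0.531508 = 1.1658

1.1658 bits


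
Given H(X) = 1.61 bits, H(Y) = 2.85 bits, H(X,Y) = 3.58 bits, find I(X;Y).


I(X;Y) = H(X) + H(Y) - H(X,Y) = 1.61 + 2.85 - 3.58 = 0.88

0.88 bits


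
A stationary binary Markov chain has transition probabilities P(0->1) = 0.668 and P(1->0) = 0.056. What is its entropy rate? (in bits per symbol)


Stationary distribution: pi_0 = p10/(p01+p10) = 0.0773, pi_1 = 0.9227. Entropy rate H' = pi_0*H(p01) + pi_1*H(p10) = 0.0773*0.917 + 0.9227*0.3114 = 0.3582

0.3582 bits/symbol


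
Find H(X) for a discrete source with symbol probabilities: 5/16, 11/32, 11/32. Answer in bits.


H = -sum(p_i * log2(p_i)). Terms: -(5/16)*log2(5/16) = 0.524397; -(11/32)*log2(11/32) = 0.529570; -(11/32)*log2(11/32) = 0.529570. H = 0.524397 + 0.529570 + 0.529570 = 1.5835

1.5835 bits


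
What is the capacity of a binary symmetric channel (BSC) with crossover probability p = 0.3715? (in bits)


H(p) = -p*log2(p) - (1-p)*log2(1-p) = -0.3715*log2(0.3715) - 0.6285*log2(0.6285) = 0.530712 + 0.421105 = 0.9518. C = 1 - H(p) = 1 - 0.9518 = 0.0482

0.0482 bits


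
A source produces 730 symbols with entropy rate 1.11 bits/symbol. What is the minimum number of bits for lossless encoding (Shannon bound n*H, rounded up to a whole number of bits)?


Minimum bits >= n * H = 730 * 1.11 = 810.3, rounded up to a whole number of bits = 811

811 bits


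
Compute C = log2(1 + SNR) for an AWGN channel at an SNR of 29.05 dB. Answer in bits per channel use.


SNR_linear = 10^(29.05/10) = 803.5261; C = log2(1 + SNR_linear) = log2(1 + 803.5261) = 9.652

9.652 bits/channel use


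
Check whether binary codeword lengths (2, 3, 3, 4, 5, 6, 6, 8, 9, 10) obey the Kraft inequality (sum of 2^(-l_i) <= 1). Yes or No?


Kraft sum = sum(2^(-l_i)) = 0.6318, need <= 1. Result: satisfied (a binary prefix-free code with these lengths exists)

Yes


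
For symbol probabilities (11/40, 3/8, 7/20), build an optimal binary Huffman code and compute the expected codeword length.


Huffman construction (repeatedly merge the two least-probable nodes; each merge adds 1 bit to every symbol beneath it): 11/40 + 7/20 = 5/8; 3/8 + 5/8 = 1. Resulting codeword lengths (in the order the probabilities were given): (2, 1, 2). L_avg = sum(p_i * l_i) = 11/40*2 + 3/8*1 + 7/20*2 = 13/8 = 1.625

1.625 bits


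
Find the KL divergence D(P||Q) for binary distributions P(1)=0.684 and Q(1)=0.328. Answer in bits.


KL = p*log2(p/q) + (1-p)*log2((1-p)/(1-q)) = 0.684*log2(0.684/0.328) + 0.316*log2(0.316/0.672) = 0.3813

0.3813 bits


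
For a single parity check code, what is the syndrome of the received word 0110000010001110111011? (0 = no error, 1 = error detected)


Syndrome = XOR of all bits = 0 XOR 1 XOR 1 XOR 0 XOR 0 XOR 0 XOR 0 XOR 0 XOR 1 XOR 0 XOR 0 XOR 0 XOR 1 XOR 1 XOR 1 XOR 0 XOR 1 XOR 1 XOR 1 XOR 0 XOR 1 XOR 1 = 1

1


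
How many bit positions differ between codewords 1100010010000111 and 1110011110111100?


Count differing positions: . . ^ . . . ^ ^ . . ^ ^ ^ . ^ ^ = 8 differences

8


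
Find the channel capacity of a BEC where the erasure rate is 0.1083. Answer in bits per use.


C = 1 - epsilon = 1 - 0.1083 = 0.8917

0.8917 bits


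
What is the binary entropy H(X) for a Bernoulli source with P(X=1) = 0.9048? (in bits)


H = -p*log2(p) - (1-p)*log2(1-p). -0.9048*log2(0.9048) = 0.130589; -0.0952*log2(0.0952) = 0.323004. H = 0.130589 + 0.323004 = 0.4536

0.4536 bits


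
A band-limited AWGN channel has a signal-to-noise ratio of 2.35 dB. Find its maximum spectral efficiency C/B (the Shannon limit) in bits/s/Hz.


SNR_linear = 10^(2.35/10) = 1.7179; C/B = log2(1 + SNR_linear) = log2(1 + 1.7179) = 1.4425

1.4425 bits/s/Hz


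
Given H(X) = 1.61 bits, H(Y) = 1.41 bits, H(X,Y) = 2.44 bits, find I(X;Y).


I(X;Y) = H(X) + H(Y) - H(X,Y) = 1.61 + 1.41 - 2.44 = 0.58

0.58 bits


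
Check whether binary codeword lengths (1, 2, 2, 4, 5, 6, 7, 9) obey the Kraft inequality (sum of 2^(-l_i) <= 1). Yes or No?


Kraft sum = sum(2^(-l_i)) = 1.1191, need <= 1. Result: violated (a binary prefix-free code with these lengths cannot exist)

No


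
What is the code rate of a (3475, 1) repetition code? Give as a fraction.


Rate = k/n = 1/3475

1/3475


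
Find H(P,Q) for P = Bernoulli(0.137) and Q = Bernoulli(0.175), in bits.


H(P,Q) = -p*log2(q) - (1-p)*log2(1-q). -0.137*log2(0.175) = 0.344497; -0.863*log2(0.825) = 0.239512. H(P,Q) = 0.344497 + 0.239512 = 0.584

0.584 bits


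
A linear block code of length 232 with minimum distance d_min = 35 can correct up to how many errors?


Correction capability = floor((d-1)/2) = floor((35-1)/2) = 17

17 errors


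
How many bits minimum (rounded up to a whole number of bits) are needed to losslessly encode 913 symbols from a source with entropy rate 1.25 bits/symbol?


Minimum bits >= n * H = 913 * 1.25 = 1141.25, rounded up to a whole number of bits = 1142

1142 bits


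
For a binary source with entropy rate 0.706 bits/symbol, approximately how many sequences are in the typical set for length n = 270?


log2|A_typical| = nH = 270 * 0.706 = 190.62, so |A_typical| ~ 2^190.62 = 2.412e+57

2.412e+57


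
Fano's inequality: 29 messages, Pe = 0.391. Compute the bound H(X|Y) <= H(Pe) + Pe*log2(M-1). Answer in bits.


H(Pe) = -Pe*log2(Pe) - (1-Pe)*log2(1-Pe) = -0.391*log2(0.391) - 0.609*log2(0.609) = 0.529711 + 0.435731 = 0.9654. Pe*log2(M-1) = 0.391*log2(28) = 1.879676. Bound = H(Pe) + Pe*log2(M-1) = 0.529711 + 0.435731 + 1.879676 = 2.8451

2.8451 bits


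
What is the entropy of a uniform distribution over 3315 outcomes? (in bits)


H = log2(n) = log2(3315) = 11.6948

11.6948 bits


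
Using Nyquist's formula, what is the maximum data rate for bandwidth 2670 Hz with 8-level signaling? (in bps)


Rate = 2 * B * log2(M) = 2 * 2670 * 3.0 = 16020.0

16020.0 bps


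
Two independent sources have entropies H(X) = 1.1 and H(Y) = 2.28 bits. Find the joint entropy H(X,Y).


For independent variables, H(X,Y) = H(X) + H(Y) = 1.1 + 2.28 = 3.38

3.38 bits


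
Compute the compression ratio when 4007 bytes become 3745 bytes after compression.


Ratio = original / compressed = 4007 / 3745 = 1.07

1.07


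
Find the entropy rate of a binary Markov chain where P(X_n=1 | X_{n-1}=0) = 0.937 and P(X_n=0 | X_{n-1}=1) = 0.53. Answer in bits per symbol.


Stationary distribution: pi_0 = p10/(p01+p10) = 0.3613, pi_1 = 0.6387. Entropy rate H' = pi_0*H(p01) + pi_1*H(p10) = 0.3613*0.3392 + 0.6387*0.9974 = 0.7596

0.7596 bits/symbol


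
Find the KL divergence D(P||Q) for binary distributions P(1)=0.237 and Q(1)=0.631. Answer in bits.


KL = p*log2(p/q) + (1-p)*log2((1-p)/(1-q)) = 0.237*log2(0.237/0.631) + 0.763*log2(0.763/0.369) = 0.4648

0.4648 bits


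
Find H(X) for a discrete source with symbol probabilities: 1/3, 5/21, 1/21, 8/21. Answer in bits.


H = -sum(p_i * log2(p_i)). Terms: -(1/3)*log2(1/3) = 0.528321; -(5/21)*log2(5/21) = 0.492950; -(1/21)*log2(1/21) = 0.209158; -(8/21)*log2(8/21) = 0.530407. H = 0.528321 + 0.492950 + 0.209158 + 0.530407 = 1.7608

1.7608 bits


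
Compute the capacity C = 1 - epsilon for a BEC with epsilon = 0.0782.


C = 1 - epsilon = 1 - 0.0782 = 0.9218

0.9218 bits


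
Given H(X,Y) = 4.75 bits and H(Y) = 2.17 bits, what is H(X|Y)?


H(X|Y) = H(X,Y) - H(Y) = 4.75 - 2.17 = 2.58

2.58 bits


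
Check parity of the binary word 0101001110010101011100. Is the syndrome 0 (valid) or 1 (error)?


Syndrome = XOR of all bits = 0 XOR 1 XOR 0 XOR 1 XOR 0 XOR 0 XOR 1 XOR 1 XOR 1 XOR 0 XOR 0 XOR 1 XOR 0 XOR 1 XOR 0 XOR 1 XOR 0 XOR 1 XOR 1 XOR 1 XOR 0 XOR 0 = 1

1


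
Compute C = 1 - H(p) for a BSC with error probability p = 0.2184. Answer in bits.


H(p) = -p*log2(p) - (1-p)*log2(1-p) = -0.2184*log2(0.2184) - 0.7816*log2(0.7816) = 0.479378 + 0.277857 = 0.7572. C = 1 - H(p) = 1 - 0.7572 = 0.2428

0.2428 bits


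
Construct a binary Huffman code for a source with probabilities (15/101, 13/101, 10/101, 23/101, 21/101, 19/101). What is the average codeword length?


Huffman construction (repeatedly merge the two least-probable nodes; each merge adds 1 bit to every symbol beneath it): 10/101 + 13/101 = 23/101; 15/101 + 19/101 = 34/101; 21/101 + 23/101 = 44/101; 23/101 + 34/101 = 57/101; 44/101 + 57/101 = 1. Resulting codeword lengths (in the order the probabilities were given): (3, 3, 3, 2, 2, 3). L_avg = sum(p_i * l_i) = 15/101*3 + 13/101*3 + 10/101*3 + 23/101*2 + 21/101*2 + 19/101*3 = 259/101 = 2.5644

2.5644 bits


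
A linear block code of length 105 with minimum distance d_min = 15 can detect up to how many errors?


Detection capability = d_min - 1 = 15 - 1 = 14

14 errors


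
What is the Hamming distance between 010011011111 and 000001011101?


Count differing positions: . ^ . . ^ . . . . . ^ . = 3 differences

3


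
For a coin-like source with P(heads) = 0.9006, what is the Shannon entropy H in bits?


H = -p*log2(p) - (1-p)*log2(1-p). -0.9006*log2(0.9006) = 0.136028; -0.0994*log2(0.0994) = 0.331063. H = 0.136028 + 0.331063 = 0.4671

0.4671 bits


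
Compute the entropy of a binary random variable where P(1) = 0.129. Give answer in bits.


H = -p*log2(p) - (1-p)*log2(1-p). -0.129*log2(0.129) = 0.381138; -0.871*log2(0.871) = 0.173551. H = 0.381138 + 0.173551 = 0.5547

0.5547 bits


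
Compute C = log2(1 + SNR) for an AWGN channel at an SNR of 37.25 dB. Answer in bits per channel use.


SNR_linear = 10^(37.25/10) = 5308.8444; C = log2(1 + SNR_linear) = log2(1 + 5308.8444) = 12.3745

12.3745 bits/channel use


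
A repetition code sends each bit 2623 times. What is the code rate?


Rate = k/n = 1/2623

1/2623


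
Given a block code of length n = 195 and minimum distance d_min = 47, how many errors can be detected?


Detection capability = d_min - 1 = 47 - 1 = 46

46 errors


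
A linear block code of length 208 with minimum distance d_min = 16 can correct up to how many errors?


Correction capability = floor((d-1)/2) = floor((16-1)/2) = 7

7 errors


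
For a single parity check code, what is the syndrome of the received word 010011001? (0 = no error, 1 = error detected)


Syndrome = XOR of all bits = 0 XOR 1 XOR 0 XOR 0 XOR 1 XOR 1 XOR 0 XOR 0 XOR 1 = 0

0


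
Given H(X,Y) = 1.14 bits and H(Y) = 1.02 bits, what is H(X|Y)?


H(X|Y) = H(X,Y) - H(Y) = 1.14 - 1.02 = 0.12

0.12 bits


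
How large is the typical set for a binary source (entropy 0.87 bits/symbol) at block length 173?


log2|A_typical| = nH = 173 * 0.87 = 150.51, so |A_typical| ~ 2^150.51 = 2.032e+45

2.032e+45


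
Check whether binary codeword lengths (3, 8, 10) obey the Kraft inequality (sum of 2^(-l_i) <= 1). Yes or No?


Kraft sum = sum(2^(-l_i)) = 0.1299, need <= 1. Result: satisfied (a binary prefix-free code with these lengths exists)

Yes


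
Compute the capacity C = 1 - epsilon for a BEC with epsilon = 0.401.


C = 1 - epsilon = 1 - 0.401 = 0.599

0.599 bits


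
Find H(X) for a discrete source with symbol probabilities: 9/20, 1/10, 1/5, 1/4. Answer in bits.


H = -sum(p_i * log2(p_i)). Terms: -(9/20)*log2(9/20) = 0.518401; -(1/10)*log2(1/10) = 0.332193; -(1/5)*log2(1/5) = 0.464386; -(1/4)*log2(1/4) = 0.500000. H = 0.518401 + 0.332193 + 0.464386 + 0.500000 = 1.815

1.815 bits


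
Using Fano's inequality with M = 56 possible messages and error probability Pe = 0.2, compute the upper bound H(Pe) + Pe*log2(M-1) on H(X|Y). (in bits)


H(Pe) = -Pe*log2(Pe) - (1-Pe)*log2(1-Pe) = -0.2*log2(0.2) - 0.8*log2(0.8) = 0.464386 + 0.257542 = 0.7219. Pe*log2(M-1) = 0.2*log2(55) = 1.156272. Bound = H(Pe) + Pe*log2(M-1) = 0.464386 + 0.257542 + 1.156272 = 1.8782

1.8782 bits


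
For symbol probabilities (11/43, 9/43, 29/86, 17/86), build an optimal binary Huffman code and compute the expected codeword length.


Huffman construction (repeatedly merge the two least-probable nodes; each merge adds 1 bit to every symbol beneath it): 17/86 + 9/43 = 35/86; 11/43 + 29/86 = 51/86; 35/86 + 51/86 = 1. Resulting codeword lengths (in the order the probabilities were given): (2, 2, 2, 2). L_avg = sum(p_i * l_i) = 11/43*2 + 9/43*2 + 29/86*2 + 17/86*2 = 2

2.0 bits


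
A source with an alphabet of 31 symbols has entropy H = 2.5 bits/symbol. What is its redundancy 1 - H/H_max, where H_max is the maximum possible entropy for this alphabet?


H_max = log2(K) = log2(31) = 4.9542 bits/symbol. Redundancy = 1 - H/H_max = 1 - 2.5/4.9542 = 1 - 0.5046 = 0.4954

0.4954


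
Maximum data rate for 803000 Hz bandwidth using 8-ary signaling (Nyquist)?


Rate = 2 * B * log2(M) = 2 * 803000 * 3.0 = 4818000.0

4818000.0 bps


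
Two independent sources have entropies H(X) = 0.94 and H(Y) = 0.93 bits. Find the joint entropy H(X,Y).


For independent variables, H(X,Y) = H(X) + H(Y) = 0.94 + 0.93 = 1.87

1.87 bits


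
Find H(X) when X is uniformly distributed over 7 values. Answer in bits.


H = log2(n) = log2(7) = 2.8074

2.8074 bits


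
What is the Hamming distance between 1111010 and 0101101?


Count differing positions: ^ . ^ . ^ ^ ^ = 5 differences

5


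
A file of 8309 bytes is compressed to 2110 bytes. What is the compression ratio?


Ratio = original / compressed = 8309 / 2110 = 3.9379

3.9379


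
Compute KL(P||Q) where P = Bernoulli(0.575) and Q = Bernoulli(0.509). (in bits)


KL = p*log2(p/q) + (1-p)*log2((1-p)/(1-q)) = 0.575*log2(0.575/0.509) + 0.425*log2(0.425/0.491) = 0.0126

0.0126 bits


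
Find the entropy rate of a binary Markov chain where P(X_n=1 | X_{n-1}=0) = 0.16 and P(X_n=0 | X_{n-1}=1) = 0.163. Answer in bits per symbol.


Stationary distribution: pi_0 = p10/(p01+p10) = 0.5046, pi_1 = 0.4954. Entropy rate H' = pi_0*H(p01) + pi_1*H(p10) = 0.5046*0.6343 + 0.4954*0.6414 = 0.6378

0.6378 bits/symbol


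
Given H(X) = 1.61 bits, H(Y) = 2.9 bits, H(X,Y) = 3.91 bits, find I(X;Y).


I(X;Y) = H(X) + H(Y) - H(X,Y) = 1.61 + 2.9 - 3.91 = 0.6

0.6 bits


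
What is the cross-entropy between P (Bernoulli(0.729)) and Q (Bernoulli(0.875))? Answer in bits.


H(P,Q) = -p*log2(q) - (1-p)*log2(1-q). -0.729*log2(0.875) = 0.140438; -0.271*log2(0.125) = 0.813000. H(P,Q) = 0.140438 + 0.813000 = 0.9534

0.9534 bits


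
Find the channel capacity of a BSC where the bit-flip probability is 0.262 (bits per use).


H(p) = -p*log2(p) - (1-p)*log2(1-p) = -0.262*log2(0.262) - 0.738*log2(0.738) = 0.506279 + 0.323471 = 0.8297. C = 1 - H(p) = 1 - 0.8297 = 0.1703

0.1703 bits


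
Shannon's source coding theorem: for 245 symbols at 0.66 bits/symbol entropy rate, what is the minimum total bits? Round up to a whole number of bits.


Minimum bits >= n * H = 245 * 0.66 = 161.7, rounded up to a whole number of bits = 162

162 bits


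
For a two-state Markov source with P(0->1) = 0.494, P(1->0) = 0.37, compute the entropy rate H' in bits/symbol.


Stationary distribution: pi_0 = p10/(p01+p10) = 0.4282, pi_1 = 0.5718. Entropy rate H' = pi_0*H(p01) + pi_1*H(p10) = 0.4282*0.9999 + 0.5718*0.9507 = 0.9718

0.9718 bits/symbol


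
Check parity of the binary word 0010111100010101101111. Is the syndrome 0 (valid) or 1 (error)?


Syndrome = XOR of all bits = 0 XOR 0 XOR 1 XOR 0 XOR 1 XOR 1 XOR 1 XOR 1 XOR 0 XOR 0 XOR 0 XOR 1 XOR 0 XOR 1 XOR 0 XOR 1 XOR 1 XOR 0 XOR 1 XOR 1 XOR 1 XOR 1 = 1

1


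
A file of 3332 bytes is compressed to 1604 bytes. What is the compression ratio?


Ratio = original / compressed = 3332 / 1604 = 2.0773

2.0773


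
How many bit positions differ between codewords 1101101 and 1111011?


Count differing positions: . . ^ . ^ ^ . = 3 differences

3


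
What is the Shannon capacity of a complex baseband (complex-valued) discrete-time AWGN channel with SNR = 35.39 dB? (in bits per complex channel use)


SNR_linear = 10^(35.39/10) = 3459.3938; C = log2(1 + SNR_linear) = log2(1 + 3459.3938) = 11.7567

11.7567 bits/channel use


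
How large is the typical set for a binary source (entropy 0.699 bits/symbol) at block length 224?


log2|A_typical| = nH = 224 * 0.699 = 156.576, so |A_typical| ~ 2^156.576 = 1.362e+47

1.362e+47


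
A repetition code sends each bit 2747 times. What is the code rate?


Rate = k/n = 1/2747

1/2747


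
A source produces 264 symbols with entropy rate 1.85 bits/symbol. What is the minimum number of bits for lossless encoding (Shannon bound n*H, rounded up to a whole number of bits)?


Minimum bits >= n * H = 264 * 1.85 = 488.4, rounded up to a whole number of bits = 489

489 bits


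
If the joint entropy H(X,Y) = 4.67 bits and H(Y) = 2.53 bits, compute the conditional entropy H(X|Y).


H(X|Y) = H(X,Y) - H(Y) = 4.67 - 2.53 = 2.14

2.14 bits


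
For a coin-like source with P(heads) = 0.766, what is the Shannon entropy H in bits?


H = -p*log2(p) - (1-p)*log2(1-p). -0.766*log2(0.766) = 0.294591; -0.234*log2(0.234) = 0.490328. H = 0.294591 + 0.490328 = 0.7849

0.7849 bits


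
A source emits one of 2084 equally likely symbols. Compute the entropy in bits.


H = log2(n) = log2(2084) = 11.0251

11.0251 bits


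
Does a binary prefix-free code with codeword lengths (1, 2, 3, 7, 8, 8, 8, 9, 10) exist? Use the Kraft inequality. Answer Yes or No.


Kraft sum = sum(2^(-l_i)) = 0.8975, need <= 1. Result: satisfied (a binary prefix-free code with these lengths exists)

Yes


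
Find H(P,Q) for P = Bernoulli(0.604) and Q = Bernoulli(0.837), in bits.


H(P,Q) = -p*log2(q) - (1-p)*log2(1-q). -0.604*log2(0.837) = 0.155047; -0.396*log2(0.163) = 1.036354. H(P,Q) = 0.155047 + 1.036354 = 1.1914

1.1914 bits


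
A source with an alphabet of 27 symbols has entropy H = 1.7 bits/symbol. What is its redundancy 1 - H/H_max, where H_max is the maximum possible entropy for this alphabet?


H_max = log2(K) = log2(27) = 4.7549 bits/symbol. Redundancy = 1 - H/H_max = 1 - 1.7/4.7549 = 1 - 0.3575 = 0.6425

0.6425


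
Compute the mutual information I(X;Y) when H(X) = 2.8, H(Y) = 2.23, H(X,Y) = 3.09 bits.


I(X;Y) = H(X) + H(Y) - H(X,Y) = 2.8 + 2.23 - 3.09 = 1.94

1.94 bits


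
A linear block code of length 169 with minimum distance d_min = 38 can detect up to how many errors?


Detection capability = d_min - 1 = 38 - 1 = 37

37 errors


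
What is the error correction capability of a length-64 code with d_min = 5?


Correction capability = floor((d-1)/2) = floor((5-1)/2) = 2

2 errors


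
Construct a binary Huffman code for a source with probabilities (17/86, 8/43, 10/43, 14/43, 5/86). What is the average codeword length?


Huffman construction (repeatedly merge the two least-probable nodes; each merge adds 1 bit to every symbol beneath it): 5/86 + 8/43 = 21/86; 17/86 + 10/43 = 37/86; 21/86 + 14/43 = 49/86; 37/86 + 49/86 = 1. Resulting codeword lengths (in the order the probabilities were given): (2, 3, 2, 2, 3). L_avg = sum(p_i * l_i) = 17/86*2 + 8/43*3 + 10/43*2 + 14/43*2 + 5/86*3 = 193/86 = 2.2442

2.2442 bits


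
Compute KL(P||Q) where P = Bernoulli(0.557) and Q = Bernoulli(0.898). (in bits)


KL = p*log2(p/q) + (1-p)*log2((1-p)/(1-q)) = 0.557*log2(0.557/0.898) + 0.443*log2(0.443/0.102) = 0.5548

0.5548 bits


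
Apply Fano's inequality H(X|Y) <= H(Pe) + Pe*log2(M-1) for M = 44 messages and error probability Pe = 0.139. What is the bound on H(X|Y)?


H(Pe) = -Pe*log2(Pe) - (1-Pe)*log2(1-Pe) = -0.139*log2(0.139) - 0.861*log2(0.861) = 0.395711 + 0.185903 = 0.5816. Pe*log2(M-1) = 0.139*log2(43) = 0.754251. Bound = H(Pe) + Pe*log2(M-1) = 0.395711 + 0.185903 + 0.754251 = 1.3359

1.3359 bits


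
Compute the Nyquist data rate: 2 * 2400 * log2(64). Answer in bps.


Rate = 2 * B * log2(M) = 2 * 2400 * 6.0 = 28800.0

28800.0 bps


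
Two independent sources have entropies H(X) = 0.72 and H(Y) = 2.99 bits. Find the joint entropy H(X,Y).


For independent variables, H(X,Y) = H(X) + H(Y) = 0.72 + 2.99 = 3.71

3.71 bits


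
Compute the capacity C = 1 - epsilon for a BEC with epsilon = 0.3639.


C = 1 - epsilon = 1 - 0.3639 = 0.6361

0.6361 bits


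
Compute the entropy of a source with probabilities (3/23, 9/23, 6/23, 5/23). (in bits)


H = -sum(p_i * log2(p_i)). Terms: -(3/23)*log2(3/23) = 0.383296; -(9/23)*log2(9/23) = 0.529684; -(6/23)*log2(6/23) = 0.505722; -(5/23)*log2(5/23) = 0.478616. H = 0.383296 + 0.529684 + 0.505722 + 0.478616 = 1.8973

1.8973 bits


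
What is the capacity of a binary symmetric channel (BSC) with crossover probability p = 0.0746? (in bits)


H(p) = -p*log2(p) - (1-p)*log2(1-p) = -0.0746*log2(0.0746) - 0.9254*log2(0.9254) = 0.279353 + 0.103507 = 0.3829. C = 1 - H(p) = 1 - 0.3829 = 0.6171

0.6171 bits


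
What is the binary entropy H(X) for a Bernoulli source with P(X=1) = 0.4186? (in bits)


H = -p*log2(p) - (1-p)*log2(1-p). -0.4186*log2(0.4186) = 0.525911; -0.5814*log2(0.5814) = 0.454886. H = 0.525911 + 0.454886 = 0.9808

0.9808 bits


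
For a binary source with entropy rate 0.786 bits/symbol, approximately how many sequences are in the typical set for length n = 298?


log2|A_typical| = nH = 298 * 0.786 = 234.228, so |A_typical| ~ 2^234.228 = 3.233e+70

3.233e+70


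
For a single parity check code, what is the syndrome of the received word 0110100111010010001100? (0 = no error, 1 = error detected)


Syndrome = XOR of all bits = 0 XOR 1 XOR 1 XOR 0 XOR 1 XOR 0 XOR 0 XOR 1 XOR 1 XOR 1 XOR 0 XOR 1 XOR 0 XOR 0 XOR 1 XOR 0 XOR 0 XOR 0 XOR 1 XOR 1 XOR 0 XOR 0 = 0

0


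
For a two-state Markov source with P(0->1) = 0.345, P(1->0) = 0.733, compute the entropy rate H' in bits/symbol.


Stationary distribution: pi_0 = p10/(p01+p10) = 0.68, pi_1 = 0.32. Entropy rate H' = pi_0*H(p01) + pi_1*H(p10) = 0.68*0.9295 + 0.32*0.8371 = 0.9

0.9 bits/symbol


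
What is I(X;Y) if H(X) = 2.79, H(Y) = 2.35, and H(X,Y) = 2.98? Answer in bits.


I(X;Y) = H(X) + H(Y) - H(X,Y) = 2.79 + 2.35 - 2.98 = 2.16

2.16 bits


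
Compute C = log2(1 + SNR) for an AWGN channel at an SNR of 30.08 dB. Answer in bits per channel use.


SNR_linear = 10^(30.08/10) = 1018.5914; C = log2(1 + SNR_linear) = log2(1 + 1018.5914) = 9.9938

9.9938 bits/channel use


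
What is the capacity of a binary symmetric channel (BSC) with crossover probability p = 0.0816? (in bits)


H(p) = -p*log2(p) - (1-p)*log2(1-p) = -0.0816*log2(0.0816) - 0.9184*log2(0.9184) = 0.295007 + 0.112785 = 0.4078. C = 1 - H(p) = 1 - 0.4078 = 0.5922

0.5922 bits


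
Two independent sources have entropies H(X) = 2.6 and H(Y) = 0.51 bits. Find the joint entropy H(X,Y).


For independent variables, H(X,Y) = H(X) + H(Y) = 2.6 + 0.51 = 3.11

3.11 bits


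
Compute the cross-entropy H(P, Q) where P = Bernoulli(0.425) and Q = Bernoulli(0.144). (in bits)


H(P,Q) = -p*log2(q) - (1-p)*log2(1-q). -0.425*log2(0.144) = 1.188240; -0.575*log2(0.856) = 0.128982. H(P,Q) = 1.188240 + 0.128982 = 1.3172

1.3172 bits


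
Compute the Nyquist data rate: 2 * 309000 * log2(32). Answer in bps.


Rate = 2 * B * log2(M) = 2 * 309000 * 5.0 = 3090000.0

3090000.0 bps


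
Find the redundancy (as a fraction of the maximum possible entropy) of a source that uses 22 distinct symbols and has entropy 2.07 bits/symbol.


H_max = log2(K) = log2(22) = 4.4594 bits/symbol. Redundancy = 1 - H/H_max = 1 - 2.07/4.4594 = 1 - 0.4642 = 0.5358

0.5358


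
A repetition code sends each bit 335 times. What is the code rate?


Rate = k/n = 1/335

1/335


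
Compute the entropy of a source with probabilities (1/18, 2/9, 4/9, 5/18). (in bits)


H = -sum(p_i * log2(p_i)). Terms: -(1/18)*log2(1/18) = 0.231663; -(2/9)*log2(2/9) = 0.482206; -(4/9)*log2(4/9) = 0.519967; -(5/18)*log2(5/18) = 0.513332. H = 0.231663 + 0.482206 + 0.519967 + 0.513332 = 1.7472

1.7472 bits


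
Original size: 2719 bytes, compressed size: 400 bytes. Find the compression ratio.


Ratio = original / compressed = 2719 / 400 = 6.7975

6.7975


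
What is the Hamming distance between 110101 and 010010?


Count differing positions: ^ . . ^ ^ ^ = 4 differences

4


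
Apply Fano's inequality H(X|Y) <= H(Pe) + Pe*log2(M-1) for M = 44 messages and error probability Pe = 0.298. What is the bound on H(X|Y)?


H(Pe) = -Pe*log2(Pe) - (1-Pe)*log2(1-Pe) = -0.298*log2(0.298) - 0.702*log2(0.702) = 0.520491 + 0.358341 = 0.8788. Pe*log2(M-1) = 0.298*log2(43) = 1.617027. Bound = H(Pe) + Pe*log2(M-1) = 0.520491 + 0.358341 + 1.617027 = 2.4959

2.4959 bits


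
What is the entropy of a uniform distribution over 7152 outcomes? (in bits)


H = log2(n) = log2(7152) = 12.8041

12.8041 bits


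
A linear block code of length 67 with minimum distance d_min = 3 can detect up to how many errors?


Detection capability = d_min - 1 = 3 - 1 = 2

2 errors


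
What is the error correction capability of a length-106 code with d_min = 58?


Correction capability = floor((d-1)/2) = floor((58-1)/2) = 28

28 errors


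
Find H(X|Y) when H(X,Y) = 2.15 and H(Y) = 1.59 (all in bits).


H(X|Y) = H(X,Y) - H(Y) = 2.15 - 1.59 = 0.56

0.56 bits


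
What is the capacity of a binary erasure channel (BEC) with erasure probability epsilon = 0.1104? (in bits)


C = 1 - epsilon = 1 - 0.1104 = 0.8896

0.8896 bits


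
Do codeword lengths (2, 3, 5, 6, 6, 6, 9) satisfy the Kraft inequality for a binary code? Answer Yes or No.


Kraft sum = sum(2^(-l_i)) = 0.4551, need <= 1. Result: satisfied (a binary prefix-free code with these lengths exists)

Yes


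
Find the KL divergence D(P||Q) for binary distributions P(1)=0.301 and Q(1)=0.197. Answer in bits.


KL = p*log2(p/q) + (1-p)*log2((1-p)/(1-q)) = 0.301*log2(0.301/0.197) + 0.699*log2(0.699/0.803) = 0.0442

0.0442 bits


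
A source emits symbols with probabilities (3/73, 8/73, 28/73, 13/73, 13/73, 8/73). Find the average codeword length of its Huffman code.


Huffman construction (repeatedly merge the two least-probable nodes; each merge adds 1 bit to every symbol beneath it): 3/73 + 8/73 = 11/73; 8/73 + 11/73 = 19/73; 13/73 + 13/73 = 26/73; 19/73 + 26/73 = 45/73; 28/73 + 45/73 = 1. Resulting codeword lengths (in the order the probabilities were given): (4, 4, 1, 3, 3, 3). L_avg = sum(p_i * l_i) = 3/73*4 + 8/73*4 + 28/73*1 + 13/73*3 + 13/73*3 + 8/73*3 = 174/73 = 2.3836

2.3836 bits


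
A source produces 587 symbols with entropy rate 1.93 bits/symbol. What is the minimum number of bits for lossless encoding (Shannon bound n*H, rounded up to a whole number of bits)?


Minimum bits >= n * H = 587 * 1.93 = 1132.91, rounded up to a whole number of bits = 1133

1133 bits


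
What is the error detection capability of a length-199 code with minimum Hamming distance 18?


Detection capability = d_min - 1 = 18 - 1 = 17

17 errors


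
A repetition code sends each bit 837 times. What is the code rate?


Rate = k/n = 1/837

1/837


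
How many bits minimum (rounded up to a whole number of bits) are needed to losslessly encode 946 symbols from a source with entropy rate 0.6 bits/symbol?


Minimum bits >= n * H = 946 * 0.6 = 567.6, rounded up to a whole number of bits = 568

568 bits


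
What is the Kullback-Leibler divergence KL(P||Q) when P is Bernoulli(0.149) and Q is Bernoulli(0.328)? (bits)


KL = p*log2(p/q) + (1-p)*log2((1-p)/(1-q)) = 0.149*log2(0.149/0.328) + 0.851*log2(0.851/0.672) = 0.1203

0.1203 bits


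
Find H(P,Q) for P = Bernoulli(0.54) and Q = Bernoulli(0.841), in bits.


H(P,Q) = -p*log2(q) - (1-p)*log2(1-q). -0.54*log2(0.841) = 0.134904; -0.46*log2(0.159) = 1.220335. H(P,Q) = 0.134904 + 1.220335 = 1.3552

1.3552 bits


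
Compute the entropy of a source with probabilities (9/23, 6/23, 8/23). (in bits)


H = -sum(p_i * log2(p_i)). Terms: -(9/23)*log2(9/23) = 0.529684; -(6/23)*log2(6/23) = 0.505722; -(8/23)*log2(8/23) = 0.529935. H = 0.529684 + 0.505722 + 0.529935 = 1.5653

1.5653 bits


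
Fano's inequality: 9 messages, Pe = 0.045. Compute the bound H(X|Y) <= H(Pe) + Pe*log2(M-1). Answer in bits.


H(Pe) = -Pe*log2(Pe) - (1-Pe)*log2(1-Pe) = -0.045*log2(0.045) - 0.955*log2(0.955) = 0.201327 + 0.063438 = 0.2648. Pe*log2(M-1) = 0.045*log2(8) = 0.135000. Bound = H(Pe) + Pe*log2(M-1) = 0.201327 + 0.063438 + 0.135000 = 0.3998

0.3998 bits


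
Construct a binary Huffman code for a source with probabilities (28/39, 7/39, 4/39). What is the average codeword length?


Huffman construction (repeatedly merge the two least-probable nodes; each merge adds 1 bit to every symbol beneath it): 4/39 + 7/39 = 11/39; 11/39 + 28/39 = 1. Resulting codeword lengths (in the order the probabilities were given): (1, 2, 2). L_avg = sum(p_i * l_i) = 28/39*1 + 7/39*2 + 4/39*2 = 50/39 = 1.2821

1.2821 bits


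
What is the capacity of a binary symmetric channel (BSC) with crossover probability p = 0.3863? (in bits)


H(p) = -p*log2(p) - (1-p)*log2(1-p) = -0.3863*log2(0.3863) - 0.6137*log2(0.6137) = 0.530083 + 0.432287 = 0.9624. C = 1 - H(p) = 1 - 0.9624 = 0.0376

0.0376 bits


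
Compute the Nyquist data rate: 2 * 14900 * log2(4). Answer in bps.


Rate = 2 * B * log2(M) = 2 * 14900 * 2.0 = 59600.0

59600.0 bps


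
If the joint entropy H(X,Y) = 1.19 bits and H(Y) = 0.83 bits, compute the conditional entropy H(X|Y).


H(X|Y) = H(X,Y) - H(Y) = 1.19 - 0.83 = 0.36

0.36 bits


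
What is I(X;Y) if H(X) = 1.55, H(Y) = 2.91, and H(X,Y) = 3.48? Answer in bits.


I(X;Y) = H(X) + H(Y) - H(X,Y) = 1.55 + 2.91 - 3.48 = 0.98

0.98 bits


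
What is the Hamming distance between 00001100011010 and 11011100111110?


Count differing positions: ^ ^ . ^ . . . . ^ . . ^ . . = 5 differences

5


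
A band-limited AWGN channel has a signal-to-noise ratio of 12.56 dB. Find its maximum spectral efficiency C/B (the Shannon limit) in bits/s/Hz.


SNR_linear = 10^(12.56/10) = 18.0302; C/B = log2(1 + SNR_linear) = log2(1 + 18.0302) = 4.2502

4.2502 bits/s/Hz


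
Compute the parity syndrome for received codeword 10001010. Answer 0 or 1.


Syndrome = XOR of all bits = 1 XOR 0 XOR 0 XOR 0 XOR 1 XOR 0 XOR 1 XOR 0 = 1

1


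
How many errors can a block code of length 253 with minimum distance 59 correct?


Correction capability = floor((d-1)/2) = floor((59-1)/2) = 29

29 errors


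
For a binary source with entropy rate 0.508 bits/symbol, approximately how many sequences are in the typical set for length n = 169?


log2|A_typical| = nH = 169 * 0.508 = 85.852, so |A_typical| ~ 2^85.852 = 6.983e+25

6.983e+25


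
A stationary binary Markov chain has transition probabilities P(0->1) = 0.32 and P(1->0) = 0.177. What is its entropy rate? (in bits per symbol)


Stationary distribution: pi_0 = p10/(p01+p10) = 0.3561, pi_1 = 0.6439. Entropy rate H' = pi_0*H(p01) + pi_1*H(p10) = 0.3561*0.9044 + 0.6439*0.6735 = 0.7557

0.7557 bits/symbol


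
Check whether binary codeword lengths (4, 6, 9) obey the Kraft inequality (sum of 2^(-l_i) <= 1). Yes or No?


Kraft sum = sum(2^(-l_i)) = 0.0801, need <= 1. Result: satisfied (a binary prefix-free code with these lengths exists)

Yes


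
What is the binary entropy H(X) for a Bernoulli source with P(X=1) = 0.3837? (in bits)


H = -p*log2(p) - (1-p)*log2(1-p). -0.3837*log2(0.3837) = 0.530254; -0.6163*log2(0.6163) = 0.430359. H = 0.530254 + 0.430359 = 0.9606

0.9606 bits


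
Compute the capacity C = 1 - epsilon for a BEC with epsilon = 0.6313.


C = 1 - epsilon = 1 - 0.6313 = 0.3687

0.3687 bits


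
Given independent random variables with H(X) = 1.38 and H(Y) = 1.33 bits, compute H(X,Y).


For independent variables, H(X,Y) = H(X) + H(Y) = 1.38 + 1.33 = 2.71

2.71 bits


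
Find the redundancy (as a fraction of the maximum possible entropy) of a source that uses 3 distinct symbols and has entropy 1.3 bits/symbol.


H_max = log2(K) = log2(3) = 1.585 bits/symbol. Redundancy = 1 - H/H_max = 1 - 1.3/1.585 = 1 - 0.8202 = 0.1798

0.1798


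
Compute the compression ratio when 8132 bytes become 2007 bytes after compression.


Ratio = original / compressed = 8132 / 2007 = 4.0518

4.0518


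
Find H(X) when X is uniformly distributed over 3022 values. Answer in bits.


H = log2(n) = log2(3022) = 11.5613

11.5613 bits


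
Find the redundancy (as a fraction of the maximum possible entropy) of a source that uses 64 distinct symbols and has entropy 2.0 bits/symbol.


H_max = log2(K) = log2(64) = 6.0 bits/symbol. Redundancy = 1 - H/H_max = 1 - 2.0/6.0 = 1 - 0.3333 = 0.6667

0.6667


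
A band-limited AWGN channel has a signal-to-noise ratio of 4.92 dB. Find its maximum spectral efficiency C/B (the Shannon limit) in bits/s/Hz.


SNR_linear = 10^(4.92/10) = 3.1046; C/B = log2(1 + SNR_linear) = log2(1 + 3.1046) = 2.0372

2.0372 bits/s/Hz


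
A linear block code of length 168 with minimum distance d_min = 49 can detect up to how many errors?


Detection capability = d_min - 1 = 49 - 1 = 48

48 errors


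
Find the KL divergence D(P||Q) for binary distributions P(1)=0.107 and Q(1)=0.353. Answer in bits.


KL = p*log2(p/q) + (1-p)*log2((1-p)/(1-q)) = 0.107*log2(0.107/0.353) + 0.893*log2(0.893/0.647) = 0.2309

0.2309 bits


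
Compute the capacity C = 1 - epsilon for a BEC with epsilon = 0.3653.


C = 1 - epsilon = 1 - 0.3653 = 0.6347

0.6347 bits


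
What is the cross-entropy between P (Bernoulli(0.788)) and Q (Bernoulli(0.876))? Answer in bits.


H(P,Q) = -p*log2(q) - (1-p)*log2(1-q). -0.788*log2(0.876) = 0.150506; -0.212*log2(0.124) = 0.638457. H(P,Q) = 0.150506 + 0.638457 = 0.789

0.789 bits


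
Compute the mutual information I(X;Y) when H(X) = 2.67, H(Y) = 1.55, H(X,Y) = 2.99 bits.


I(X;Y) = H(X) + H(Y) - H(X,Y) = 2.67 + 1.55 - 2.99 = 1.23

1.23 bits


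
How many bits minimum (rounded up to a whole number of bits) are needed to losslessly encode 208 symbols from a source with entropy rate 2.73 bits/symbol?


Minimum bits >= n * H = 208 * 2.73 = 567.84, rounded up to a whole number of bits = 568

568 bits


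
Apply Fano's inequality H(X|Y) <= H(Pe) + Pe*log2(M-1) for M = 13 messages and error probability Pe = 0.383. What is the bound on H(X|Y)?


H(Pe) = -Pe*log2(Pe) - (1-Pe)*log2(1-Pe) = -0.383*log2(0.383) - 0.617*log2(0.617) = 0.530296 + 0.429838 = 0.9601. Pe*log2(M-1) = 0.383*log2(12) = 1.373041. Bound = H(Pe) + Pe*log2(M-1) = 0.530296 + 0.429838 + 1.373041 = 2.3332

2.3332 bits


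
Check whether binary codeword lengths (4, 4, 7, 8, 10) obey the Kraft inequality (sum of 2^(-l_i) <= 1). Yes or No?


Kraft sum = sum(2^(-l_i)) = 0.1377, need <= 1. Result: satisfied (a binary prefix-free code with these lengths exists)

Yes


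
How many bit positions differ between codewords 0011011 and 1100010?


Count differing positions: ^ ^ ^ ^ . . ^ = 5 differences

5


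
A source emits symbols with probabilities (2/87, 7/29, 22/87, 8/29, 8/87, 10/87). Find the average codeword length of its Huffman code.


Huffman construction (repeatedly merge the two least-probable nodes; each merge adds 1 bit to every symbol beneath it): 2/87 + 8/87 = 10/87; 10/87 + 10/87 = 20/87; 20/87 + 7/29 = 41/87; 22/87 + 8/29 = 46/87; 41/87 + 46/87 = 1. Resulting codeword lengths (in the order the probabilities were given): (4, 2, 2, 2, 4, 3). L_avg = sum(p_i * l_i) = 2/87*4 + 7/29*2 + 22/87*2 + 8/29*2 + 8/87*4 + 10/87*3 = 68/29 = 2.3448

2.3448 bits


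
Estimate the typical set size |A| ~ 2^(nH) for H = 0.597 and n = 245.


log2|A_typical| = nH = 245 * 0.597 = 146.265, so |A_typical| ~ 2^146.265 = 1.072e+44

1.072e+44


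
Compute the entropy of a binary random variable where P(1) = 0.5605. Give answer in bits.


H = -p*log2(p) - (1-p)*log2(1-p). -0.5605*log2(0.5605) = 0.468137; -0.4395*log2(0.4395) = 0.521276. H = 0.468137 + 0.521276 = 0.9894

0.9894 bits


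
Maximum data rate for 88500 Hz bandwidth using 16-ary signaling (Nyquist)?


Rate = 2 * B * log2(M) = 2 * 88500 * 4.0 = 708000.0

708000.0 bps


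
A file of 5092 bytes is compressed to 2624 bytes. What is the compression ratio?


Ratio = original / compressed = 5092 / 2624 = 1.9405

1.9405


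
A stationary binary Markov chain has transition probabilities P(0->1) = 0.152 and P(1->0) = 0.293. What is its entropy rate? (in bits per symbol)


Stationary distribution: pi_0 = p10/(p01+p10) = 0.6584, pi_1 = 0.3416. Entropy rate H' = pi_0*H(p01) + pi_1*H(p10) = 0.6584*0.6148 + 0.3416*0.8726 = 0.7029

0.7029 bits/symbol


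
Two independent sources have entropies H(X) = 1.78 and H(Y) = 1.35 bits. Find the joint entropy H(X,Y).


For independent variables, H(X,Y) = H(X) + H(Y) = 1.78 + 1.35 = 3.13

3.13 bits
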